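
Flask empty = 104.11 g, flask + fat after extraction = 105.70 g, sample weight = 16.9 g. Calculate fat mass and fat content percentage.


Fat mass = 1.59 g
Fat content = 9.4%


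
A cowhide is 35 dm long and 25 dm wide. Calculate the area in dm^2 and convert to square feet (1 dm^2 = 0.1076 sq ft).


875 dm^2
94.15 sq ft

Area = 35 x 25 = 875 dm^2
Conversion: 875 x 0.1076 = 94.15 sq ft


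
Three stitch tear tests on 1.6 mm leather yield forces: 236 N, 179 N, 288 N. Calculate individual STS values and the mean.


STS1 = 147.5 N/mm
STS2 = 111.9 N/mm
STS3 = 180.0 N/mm
Mean = 146.5 N/mm

STS1 = 236 / 1.6 = 147.5 N/mm
STS2 = 179 / 1.6 = 111.9 N/mm
STS3 = 288 / 1.6 = 180.0 N/mm
Mean = (147.5 + 111.9 + 180.0) / 3 = 146.5 N/mm


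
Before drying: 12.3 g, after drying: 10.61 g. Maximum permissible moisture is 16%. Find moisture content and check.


Moisture content = 13.7%
Acceptable: Yes

MC = (12.3 - 10.61) / 12.3 x 100 = 13.7%
Maximum: 16%
Acceptable: Yes


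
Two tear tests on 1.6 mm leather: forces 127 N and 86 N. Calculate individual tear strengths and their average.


Tear 1 = 79.4 N/mm
Tear 2 = 53.8 N/mm
Average = 66.6 N/mm

Tear 1 = 127 / 1.6 = 79.4 N/mm
Tear 2 = 86 / 1.6 = 53.8 N/mm
Average = (79.4 + 53.8) / 2 = 66.6 N/mm


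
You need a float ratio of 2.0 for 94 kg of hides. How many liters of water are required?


Water = hide weight x target ratio
Water = 94 x 2.0 = 188.0 L


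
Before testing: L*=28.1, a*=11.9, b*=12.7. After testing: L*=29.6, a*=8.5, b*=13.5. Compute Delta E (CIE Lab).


Delta E = 3.80

dL = 29.6 - 28.1 = 1.5
da = 8.5 - 11.9 = -3.4
db = 13.5 - 12.7 = 0.8
dE = sqrt((1.5)^2 + (-3.4)^2 + (0.8)^2) = 3.80


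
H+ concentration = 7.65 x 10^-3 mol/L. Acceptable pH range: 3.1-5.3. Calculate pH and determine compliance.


pH = -log10(7.65 x 10^-3) = 2.12
Range: 3.1 to 5.3
Compliant: No


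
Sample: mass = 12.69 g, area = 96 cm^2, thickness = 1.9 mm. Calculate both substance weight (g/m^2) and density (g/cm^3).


SW = 12.69 / 96 x 10000 = 1321.9 g/m^2
Volume = 96 x 1.9 / 10 = 18.24 cm^3
Density = 12.69 / 18.24 = 0.696 g/cm^3


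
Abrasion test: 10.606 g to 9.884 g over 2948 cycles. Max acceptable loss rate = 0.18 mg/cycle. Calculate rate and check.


Rate = 0.245 mg/cycle
Passes: No

Loss = 10.606 - 9.884 = 0.722 g
Rate = 0.722 g / 2948 cycles x 1000 = 0.245 mg/cycle
Max = 0.18 mg/cycle
Passes: No


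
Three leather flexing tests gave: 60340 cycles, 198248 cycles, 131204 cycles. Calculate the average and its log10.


Average = 129931 cycles
log10 = 5.11

Average = (60340 + 198248 + 131204) / 3 = 129931 cycles
log10(129931) = 5.11


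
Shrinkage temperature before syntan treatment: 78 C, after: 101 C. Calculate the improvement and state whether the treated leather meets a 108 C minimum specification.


Improvement = 23 C
Meets 108 C spec: No


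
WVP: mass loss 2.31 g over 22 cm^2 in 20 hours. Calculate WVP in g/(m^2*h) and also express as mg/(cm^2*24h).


WVP = 2.31 / (22 x 20) x 10000 = 52.50 g/(m^2*h)
Mass loss in mg = 2.31 x 1000 = 2310 mg
Per cm^2 per 24h in mg: 2310 x 24 / (22 x 20) = 55440 / 440 = 126.00 mg/(cm^2*24h)


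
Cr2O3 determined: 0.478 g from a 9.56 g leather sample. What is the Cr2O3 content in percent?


5.00%

Cr2O3% = 0.478 / 9.56 x 100
Cr2O3% = 5.00%


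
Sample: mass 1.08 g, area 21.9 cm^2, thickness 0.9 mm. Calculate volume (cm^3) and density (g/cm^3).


Volume = 1.971 cm^3
Density = 0.548 g/cm^3


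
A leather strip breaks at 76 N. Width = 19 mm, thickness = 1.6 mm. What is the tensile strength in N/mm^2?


Cross-sectional area = 19 x 1.6 = 30.4 mm^2
Tensile strength = 76 / 30.4 = 2.50 N/mm^2


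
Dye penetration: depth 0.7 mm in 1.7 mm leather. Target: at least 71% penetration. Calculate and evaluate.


Penetration = 0.7 / 1.7 x 100 = 41.2%
Target: 71%
Meets target: No


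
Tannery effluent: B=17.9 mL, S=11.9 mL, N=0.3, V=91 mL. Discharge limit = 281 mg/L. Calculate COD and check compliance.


COD = (17.9 - 11.9) x 0.3 x 8000 / 91 = 158.2 mg/L
Limit: 281 mg/L
Compliant: Yes


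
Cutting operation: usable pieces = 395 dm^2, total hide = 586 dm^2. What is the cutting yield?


67.4%


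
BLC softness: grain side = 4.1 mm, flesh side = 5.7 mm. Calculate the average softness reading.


Average = (4.1 + 5.7) / 2
Average = 4.90 mm


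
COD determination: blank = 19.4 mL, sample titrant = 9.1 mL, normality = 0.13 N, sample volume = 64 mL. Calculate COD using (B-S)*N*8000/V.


COD = (19.4 - 9.1) x 0.13 x 8000 / 64
COD = 10.3 x 0.13 x 8000 / 64
COD = 167.4 mg/L


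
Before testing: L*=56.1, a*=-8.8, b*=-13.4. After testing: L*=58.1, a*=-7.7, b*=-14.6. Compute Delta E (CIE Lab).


dL = 58.1 - 56.1 = 2.0
da = -7.7 - (-8.8) = 1.1
db = -14.6 - (-13.4) = -1.2
dE = sqrt((2.0)^2 + (1.1)^2 + (-1.2)^2) = 2.58


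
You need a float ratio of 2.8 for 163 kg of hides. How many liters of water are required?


Water = hide weight x target ratio
Water = 163 x 2.8 = 456.4 L


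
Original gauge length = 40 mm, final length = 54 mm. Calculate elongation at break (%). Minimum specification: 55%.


Elongation = 35.0%
Meets spec: No

Extension = 54 - 40 = 14 mm
Elongation = 14 / 40 x 100 = 35.0%
Minimum required: 55%
Meets specification: No


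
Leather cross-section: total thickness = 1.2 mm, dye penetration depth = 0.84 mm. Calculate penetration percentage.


70.0%

Penetration% = 0.84 / 1.2 x 100
Penetration = 70.0%


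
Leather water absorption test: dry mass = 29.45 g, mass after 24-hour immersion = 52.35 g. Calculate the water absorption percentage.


77.8%

Water absorbed = 52.35 - 29.45 = 22.90 g
WA% = 22.90 / 29.45 x 100 = 77.8%


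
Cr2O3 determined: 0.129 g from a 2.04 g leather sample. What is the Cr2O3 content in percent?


6.32%


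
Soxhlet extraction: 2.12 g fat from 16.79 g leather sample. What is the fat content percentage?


12.6%

Fat content = 2.12 / 16.79 x 100
Fat = 12.6%


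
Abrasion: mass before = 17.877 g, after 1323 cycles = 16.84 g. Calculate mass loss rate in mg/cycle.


0.784 mg/cycle

Mass loss = 17.877 - 16.84 = 1.037 g
Rate = 1.037 / 1323 x 1000 = 0.784 mg/cycle


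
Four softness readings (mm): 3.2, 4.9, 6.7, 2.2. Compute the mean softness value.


4.25 mm


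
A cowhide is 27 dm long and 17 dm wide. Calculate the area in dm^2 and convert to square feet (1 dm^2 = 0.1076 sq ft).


459 dm^2
49.39 sq ft

Area = 27 x 17 = 459 dm^2
Conversion: 459 x 0.1076 = 49.39 sq ft


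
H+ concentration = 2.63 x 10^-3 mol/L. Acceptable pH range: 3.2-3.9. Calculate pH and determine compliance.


pH = -log10(2.63 x 10^-3) = 2.58
Range: 3.2 to 3.9
Compliant: No


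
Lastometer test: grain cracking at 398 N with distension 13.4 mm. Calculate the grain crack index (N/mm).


Grain crack index = force / distension
Index = 398 / 13.4 = 29.7 N/mm


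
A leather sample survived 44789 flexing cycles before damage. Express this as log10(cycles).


4.65


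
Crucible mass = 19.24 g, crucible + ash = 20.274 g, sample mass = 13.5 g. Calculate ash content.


Ash mass = 1.034 g
Ash content = 7.66%


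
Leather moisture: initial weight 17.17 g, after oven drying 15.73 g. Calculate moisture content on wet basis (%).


Moisture = 17.17 - 15.73 = 1.44 g
MC = 1.44 / 17.17 x 100 = 8.4%


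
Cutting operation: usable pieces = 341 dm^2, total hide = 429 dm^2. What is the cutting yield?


79.5%

Yield = usable / total x 100
Yield = 341 / 429 x 100 = 79.5%


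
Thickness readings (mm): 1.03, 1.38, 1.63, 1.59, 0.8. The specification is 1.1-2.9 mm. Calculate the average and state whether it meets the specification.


Sum = 6.43
Average = 6.43 / 5 = 1.29 mm
Specification range: 1.1 to 2.9 mm
Within spec: Yes


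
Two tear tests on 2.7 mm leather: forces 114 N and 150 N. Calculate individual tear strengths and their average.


Tear 1 = 42.2 N/mm
Tear 2 = 55.6 N/mm
Average = 48.9 N/mm

Tear 1 = 114 / 2.7 = 42.2 N/mm
Tear 2 = 150 / 2.7 = 55.6 N/mm
Average = (42.2 + 55.6) / 2 = 48.9 N/mm


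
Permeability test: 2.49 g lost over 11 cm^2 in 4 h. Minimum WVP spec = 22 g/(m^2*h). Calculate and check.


WVP = 2.49 / (11 x 4) x 10000 = 565.91 g/(m^2*h)
Minimum: 22 g/(m^2*h)
Meets spec: Yes


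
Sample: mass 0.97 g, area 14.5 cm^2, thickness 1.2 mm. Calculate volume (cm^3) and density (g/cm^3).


Thickness in cm = 1.2 / 10 = 0.12 cm
Volume = 14.5 x 0.12 = 1.740 cm^3
Density = 0.97 / 1.740 = 0.557 g/cm^3


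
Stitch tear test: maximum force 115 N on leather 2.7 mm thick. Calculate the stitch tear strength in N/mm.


42.6 N/mm


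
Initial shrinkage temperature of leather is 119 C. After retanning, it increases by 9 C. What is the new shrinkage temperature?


New Ts = 119 + 9 = 128 C


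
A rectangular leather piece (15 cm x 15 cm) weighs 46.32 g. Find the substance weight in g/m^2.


Area = 15 x 15 = 225 cm^2
SW = 46.32 / 225 x 10000 = 2058.7 g/m^2


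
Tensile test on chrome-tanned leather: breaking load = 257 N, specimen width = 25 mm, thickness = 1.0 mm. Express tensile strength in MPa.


10.28 MPa


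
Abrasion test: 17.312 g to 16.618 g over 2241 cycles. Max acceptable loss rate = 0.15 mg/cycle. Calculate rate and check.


Loss = 17.312 - 16.618 = 0.694 g
Rate = 0.694 g / 2241 cycles x 1000 = 0.310 mg/cycle
Max = 0.15 mg/cycle
Passes: No


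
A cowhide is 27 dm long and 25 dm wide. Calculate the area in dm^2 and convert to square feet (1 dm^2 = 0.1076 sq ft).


Area = 27 x 25 = 675 dm^2
Conversion: 675 x 0.1076 = 72.63 sq ft


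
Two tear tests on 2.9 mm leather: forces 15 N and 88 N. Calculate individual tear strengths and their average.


Tear 1 = 5.2 N/mm
Tear 2 = 30.3 N/mm
Average = 17.8 N/mm

Tear 1 = 15 / 2.9 = 5.2 N/mm
Tear 2 = 88 / 2.9 = 30.3 N/mm
Average = (5.2 + 30.3) / 2 = 17.8 N/mm


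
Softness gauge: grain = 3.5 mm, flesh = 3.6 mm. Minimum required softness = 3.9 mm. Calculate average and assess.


Average softness = 3.55 mm
Meets requirement: No

Average = (3.5 + 3.6) / 2 = 3.55 mm
Minimum = 3.9 mm
Meets requirement: No


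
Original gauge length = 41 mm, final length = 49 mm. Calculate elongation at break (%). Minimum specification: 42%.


Elongation = 19.5%
Meets spec: No


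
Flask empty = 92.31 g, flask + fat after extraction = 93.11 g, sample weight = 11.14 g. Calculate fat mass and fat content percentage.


Fat mass = 0.80 g
Fat content = 7.2%

Fat mass = 93.11 - 92.31 = 0.80 g
Fat% = 0.80 / 11.14 x 100 = 7.2%


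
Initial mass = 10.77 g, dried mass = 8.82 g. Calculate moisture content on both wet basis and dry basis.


Wet basis = 18.1%
Dry basis = 22.1%

Moisture lost = 10.77 - 8.82 = 1.95 g
Wet basis MC = 1.95 / 10.77 x 100 = 18.1%
Dry basis MC = 1.95 / 8.82 x 100 = 22.1%


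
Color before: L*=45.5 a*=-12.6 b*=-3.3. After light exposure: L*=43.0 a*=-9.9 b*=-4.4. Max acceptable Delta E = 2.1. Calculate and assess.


dL = -2.5, da = 2.7, db = -1.1
dE = sqrt((-2.5)^2 + (2.7)^2 + (-1.1)^2) = 3.84
Max = 2.1
Passes: No


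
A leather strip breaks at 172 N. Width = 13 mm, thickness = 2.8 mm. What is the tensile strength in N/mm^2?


Cross-sectional area = 13 x 2.8 = 36.4 mm^2
Tensile strength = 172 / 36.4 = 4.73 N/mm^2


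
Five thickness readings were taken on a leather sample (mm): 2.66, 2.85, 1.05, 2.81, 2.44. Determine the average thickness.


2.36 mm

Sum = 2.66 + 2.85 + 1.05 + 2.81 + 2.44 = 11.81
Average = 11.81 / 5 = 2.36 mm


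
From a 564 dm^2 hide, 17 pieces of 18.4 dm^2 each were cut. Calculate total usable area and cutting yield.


Total usable = 17 x 18.4 = 312.8 dm^2
Yield = 312.8 / 564 x 100 = 55.5%


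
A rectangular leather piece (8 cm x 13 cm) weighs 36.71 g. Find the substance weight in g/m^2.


3529.8 g/m^2

Area = 8 x 13 = 104 cm^2
SW = 36.71 / 104 x 10000 = 3529.8 g/m^2


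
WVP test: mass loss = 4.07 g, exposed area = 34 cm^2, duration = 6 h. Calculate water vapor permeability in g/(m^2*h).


WVP = mass_loss / (area x time) x 10000
WVP = 4.07 / (34 x 6) x 10000
WVP = 4.07 / 204 x 10000 = 199.51 g/(m^2*h)


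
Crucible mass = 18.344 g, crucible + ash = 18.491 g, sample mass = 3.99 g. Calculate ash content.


Ash mass = 0.147 g
Ash content = 3.68%

Ash mass = 18.491 - 18.344 = 0.147 g
Ash% = 0.147 / 3.99 x 100 = 3.68%


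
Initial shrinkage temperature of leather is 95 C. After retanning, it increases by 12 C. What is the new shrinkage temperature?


107 C


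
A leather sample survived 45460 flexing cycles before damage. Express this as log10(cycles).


4.66

log10(45460) = 4.66


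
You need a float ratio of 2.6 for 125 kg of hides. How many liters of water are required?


Water = hide weight x target ratio
Water = 125 x 2.6 = 325.0 L


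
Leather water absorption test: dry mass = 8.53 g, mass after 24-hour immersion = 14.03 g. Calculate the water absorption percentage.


Water absorbed = 14.03 - 8.53 = 5.50 g
WA% = 5.50 / 8.53 x 100 = 64.5%


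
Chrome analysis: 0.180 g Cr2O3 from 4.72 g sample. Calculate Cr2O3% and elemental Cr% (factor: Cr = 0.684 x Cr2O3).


Cr2O3% = 0.180 / 4.72 x 100 = 3.81%
Cr% = 3.81 x 0.684 = 2.61%


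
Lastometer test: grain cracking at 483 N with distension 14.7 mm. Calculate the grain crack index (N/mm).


32.9 N/mm


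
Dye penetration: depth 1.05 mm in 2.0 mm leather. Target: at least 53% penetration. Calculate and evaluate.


Penetration = 1.05 / 2.0 x 100 = 52.5%
Target: 53%
Meets target: No


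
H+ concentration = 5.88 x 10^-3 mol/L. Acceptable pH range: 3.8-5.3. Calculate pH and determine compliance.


pH = 2.23
Compliant: No

pH = -log10(5.88 x 10^-3) = 2.23
Range: 3.8 to 5.3
Compliant: No


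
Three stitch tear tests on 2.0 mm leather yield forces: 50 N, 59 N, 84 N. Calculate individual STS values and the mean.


STS1 = 25.0 N/mm
STS2 = 29.5 N/mm
STS3 = 42.0 N/mm
Mean = 32.2 N/mm

STS1 = 50 / 2.0 = 25.0 N/mm
STS2 = 59 / 2.0 = 29.5 N/mm
STS3 = 84 / 2.0 = 42.0 N/mm
Mean = (25.0 + 29.5 + 42.0) / 3 = 32.2 N/mm


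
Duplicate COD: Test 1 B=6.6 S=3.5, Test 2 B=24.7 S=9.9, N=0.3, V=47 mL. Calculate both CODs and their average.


COD1 = 158.3 mg/L
COD2 = 755.7 mg/L
Average = 457.0 mg/L

COD1 = (6.6 - 3.5) x 0.3 x 8000 / 47 = 158.3 mg/L
COD2 = (24.7 - 9.9) x 0.3 x 8000 / 47 = 755.7 mg/L
Average = (158.3 + 755.7) / 2 = 457.0 mg/L


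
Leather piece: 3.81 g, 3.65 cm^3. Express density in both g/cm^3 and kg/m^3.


1.044 g/cm^3
1044 kg/m^3

Density = 3.81 / 3.65 = 1.044 g/cm^3
Convert: 1.044 x 1000 = 1044 kg/m^3


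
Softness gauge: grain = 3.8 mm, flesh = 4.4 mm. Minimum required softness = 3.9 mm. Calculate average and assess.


Average softness = 4.10 mm
Meets requirement: Yes


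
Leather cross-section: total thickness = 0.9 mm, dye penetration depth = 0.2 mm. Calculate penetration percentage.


22.2%

Penetration% = 0.2 / 0.9 x 100
Penetration = 22.2%


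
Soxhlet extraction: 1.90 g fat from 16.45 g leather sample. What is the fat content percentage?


Fat content = 1.90 / 16.45 x 100
Fat = 11.6%


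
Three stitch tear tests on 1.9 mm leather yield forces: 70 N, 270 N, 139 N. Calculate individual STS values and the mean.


STS1 = 70 / 1.9 = 36.8 N/mm
STS2 = 270 / 1.9 = 142.1 N/mm
STS3 = 139 / 1.9 = 73.2 N/mm
Mean = (36.8 + 142.1 + 73.2) / 3 = 84.0 N/mm


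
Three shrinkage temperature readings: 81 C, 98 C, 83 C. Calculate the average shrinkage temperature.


87.3 C


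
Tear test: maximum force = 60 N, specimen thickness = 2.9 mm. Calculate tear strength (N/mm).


Tear strength = force / thickness
Tear = 60 / 2.9 = 20.7 N/mm


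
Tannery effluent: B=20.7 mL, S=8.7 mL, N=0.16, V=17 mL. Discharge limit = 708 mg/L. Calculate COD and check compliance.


COD = (20.7 - 8.7) x 0.16 x 8000 / 17 = 903.5 mg/L
Limit: 708 mg/L
Compliant: No


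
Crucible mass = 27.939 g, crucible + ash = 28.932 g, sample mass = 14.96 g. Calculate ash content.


Ash mass = 28.932 - 27.939 = 0.993 g
Ash% = 0.993 / 14.96 x 100 = 6.64%


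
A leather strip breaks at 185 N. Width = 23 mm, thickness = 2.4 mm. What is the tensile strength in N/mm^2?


3.35 N/mm^2

Cross-sectional area = 23 x 2.4 = 55.2 mm^2
Tensile strength = 185 / 55.2 = 3.35 N/mm^2


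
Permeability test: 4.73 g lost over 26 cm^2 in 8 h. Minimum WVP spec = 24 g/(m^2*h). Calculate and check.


WVP = 227.40 g/(m^2*h)
Meets specification: Yes


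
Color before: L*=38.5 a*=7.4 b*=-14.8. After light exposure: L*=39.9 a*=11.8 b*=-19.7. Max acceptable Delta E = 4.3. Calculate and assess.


dL = 1.4, da = 4.4, db = -4.9
dE = sqrt((1.4)^2 + (4.4)^2 + (-4.9)^2) = 6.73
Max = 4.3
Passes: No


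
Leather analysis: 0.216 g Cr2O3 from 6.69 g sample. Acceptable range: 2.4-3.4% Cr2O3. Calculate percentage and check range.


Cr2O3 = 3.23%
Within range: Yes

Cr2O3% = 0.216 / 6.69 x 100 = 3.23%
Acceptable range: 2.4 to 3.4%
Within range: Yes


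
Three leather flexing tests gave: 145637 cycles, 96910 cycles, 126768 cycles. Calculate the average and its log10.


Average = 123105 cycles
log10 = 5.09

Average = (145637 + 96910 + 126768) / 3 = 123105 cycles
log10(123105) = 5.09


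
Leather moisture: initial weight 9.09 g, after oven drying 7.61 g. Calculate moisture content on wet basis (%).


Moisture = 9.09 - 7.61 = 1.48 g
MC = 1.48 / 9.09 x 100 = 16.3%


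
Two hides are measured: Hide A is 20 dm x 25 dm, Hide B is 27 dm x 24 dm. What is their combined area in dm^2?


Hide A area = 20 x 25 = 500 dm^2
Hide B area = 27 x 24 = 648 dm^2
Total = 500 + 648 = 1148 dm^2


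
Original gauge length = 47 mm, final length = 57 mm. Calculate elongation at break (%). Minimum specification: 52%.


Elongation = 21.3%
Meets spec: No

Extension = 57 - 47 = 10 mm
Elongation = 10 / 47 x 100 = 21.3%
Minimum required: 52%
Meets specification: No


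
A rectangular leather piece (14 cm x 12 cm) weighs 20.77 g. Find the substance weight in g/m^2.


Area = 14 x 12 = 168 cm^2
SW = 20.77 / 168 x 10000 = 1236.3 g/m^2


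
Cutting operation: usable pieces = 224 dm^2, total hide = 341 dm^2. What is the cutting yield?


Yield = usable / total x 100
Yield = 224 / 341 x 100 = 65.7%


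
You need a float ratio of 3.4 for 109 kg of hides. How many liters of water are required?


370.6 L

Water = hide weight x target ratio
Water = 109 x 3.4 = 370.6 L


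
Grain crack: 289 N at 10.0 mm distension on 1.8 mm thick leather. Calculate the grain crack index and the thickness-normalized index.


Crack index = 28.9 N/mm
Normalized index = 16.1 N/mm per mm

Crack index = 289 / 10.0 = 28.9 N/mm
Normalized = 28.9 / 1.8 = 16.1 N/mm per mm


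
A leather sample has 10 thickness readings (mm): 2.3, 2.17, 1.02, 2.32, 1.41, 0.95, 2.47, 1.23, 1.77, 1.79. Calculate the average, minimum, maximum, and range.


Average = 1.74 mm
Min = 0.95 mm
Max = 2.47 mm
Range = 1.52 mm

Sum = 17.43
Average = 17.43 / 10 = 1.74 mm
Minimum = 0.95 mm
Maximum = 2.47 mm
Range = 2.47 - 0.95 = 1.52 mm


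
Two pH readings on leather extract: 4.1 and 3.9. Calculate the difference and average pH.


Difference = |4.1 - 3.9| = 0.2
Average = (4.1 + 3.9) / 2 = 4.00


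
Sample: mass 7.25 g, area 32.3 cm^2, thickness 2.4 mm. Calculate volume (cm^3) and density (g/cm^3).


Volume = 7.752 cm^3
Density = 0.935 g/cm^3


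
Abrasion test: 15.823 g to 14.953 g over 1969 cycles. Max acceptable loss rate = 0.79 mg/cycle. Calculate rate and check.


Rate = 0.442 mg/cycle
Passes: Yes

Loss = 15.823 - 14.953 = 0.870 g
Rate = 0.870 g / 1969 cycles x 1000 = 0.442 mg/cycle
Max = 0.79 mg/cycle
Passes: Yes


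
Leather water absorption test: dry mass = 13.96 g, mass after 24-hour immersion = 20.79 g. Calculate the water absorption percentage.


Water absorbed = 20.79 - 13.96 = 6.83 g
WA% = 6.83 / 13.96 x 100 = 48.9%


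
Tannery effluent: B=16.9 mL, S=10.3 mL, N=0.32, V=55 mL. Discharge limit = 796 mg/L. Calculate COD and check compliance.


COD = 307.2 mg/L
Compliant: Yes

COD = (16.9 - 10.3) x 0.32 x 8000 / 55 = 307.2 mg/L
Limit: 796 mg/L
Compliant: Yes


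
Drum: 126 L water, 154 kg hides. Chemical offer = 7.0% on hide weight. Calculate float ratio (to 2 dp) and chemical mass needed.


Float ratio = 0.82
Chemical needed = 10.78 kg


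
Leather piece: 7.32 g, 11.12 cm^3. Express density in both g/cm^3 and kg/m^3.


0.658 g/cm^3
658 kg/m^3


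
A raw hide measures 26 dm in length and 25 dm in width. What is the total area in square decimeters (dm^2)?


Area = length x width
Area = 26 x 25 = 650 dm^2


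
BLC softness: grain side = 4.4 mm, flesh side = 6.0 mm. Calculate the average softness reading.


Average = (4.4 + 6.0) / 2
Average = 5.20 mm


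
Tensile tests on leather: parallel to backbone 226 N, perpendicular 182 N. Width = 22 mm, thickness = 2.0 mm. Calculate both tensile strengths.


Parallel = 5.14 N/mm^2
Perpendicular = 4.14 N/mm^2

Area = 22 x 2.0 = 44.0 mm^2
TS (parallel) = 226 / 44.0 = 5.14 N/mm^2
TS (perpendicular) = 182 / 44.0 = 4.14 N/mm^2


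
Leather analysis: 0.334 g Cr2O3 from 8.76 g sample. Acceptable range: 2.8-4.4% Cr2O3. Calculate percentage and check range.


Cr2O3 = 3.81%
Within range: Yes

Cr2O3% = 0.334 / 8.76 x 100 = 3.81%
Acceptable range: 2.8 to 4.4%
Within range: Yes


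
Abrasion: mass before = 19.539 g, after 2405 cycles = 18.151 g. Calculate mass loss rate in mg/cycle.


Mass loss = 19.539 - 18.151 = 1.388 g
Rate = 1.388 / 2405 x 1000 = 0.577 mg/cycle


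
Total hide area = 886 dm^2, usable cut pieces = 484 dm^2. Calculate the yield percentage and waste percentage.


Yield = 54.6%
Waste = 45.4%

Yield = 484 / 886 x 100 = 54.6%
Waste = 886 - 484 = 402 dm^2
Waste% = 100 - 54.6 = 45.4%


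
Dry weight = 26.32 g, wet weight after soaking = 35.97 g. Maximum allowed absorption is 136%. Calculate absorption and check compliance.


Absorption = 36.7%
Compliant: Yes


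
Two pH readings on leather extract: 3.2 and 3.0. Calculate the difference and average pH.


Difference = 0.2
Average pH = 3.10

Difference = |3.2 - 3.0| = 0.2
Average = (3.2 + 3.0) / 2 = 3.10


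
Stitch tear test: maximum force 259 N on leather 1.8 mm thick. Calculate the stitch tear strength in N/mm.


Stitch tear strength = force / thickness
STS = 259 / 1.8 = 143.9 N/mm


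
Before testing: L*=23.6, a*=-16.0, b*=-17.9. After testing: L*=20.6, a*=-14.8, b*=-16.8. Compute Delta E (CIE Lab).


Delta E = 3.41


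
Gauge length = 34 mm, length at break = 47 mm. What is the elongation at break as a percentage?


Extension = 47 - 34 = 13 mm
Elongation = 13 / 34 x 100 = 38.2%


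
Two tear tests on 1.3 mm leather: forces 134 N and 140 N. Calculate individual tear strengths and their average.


Tear 1 = 134 / 1.3 = 103.1 N/mm
Tear 2 = 140 / 1.3 = 107.7 N/mm
Average = (103.1 + 107.7) / 2 = 105.4 N/mm


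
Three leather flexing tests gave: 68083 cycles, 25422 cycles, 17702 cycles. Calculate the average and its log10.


Average = (68083 + 25422 + 17702) / 3 = 37069 cycles
log10(37069) = 4.57


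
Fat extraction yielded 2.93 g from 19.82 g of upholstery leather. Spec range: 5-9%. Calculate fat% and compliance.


Fat% = 2.93 / 19.82 x 100 = 14.8%
Spec range: 5-9%
Compliant: No


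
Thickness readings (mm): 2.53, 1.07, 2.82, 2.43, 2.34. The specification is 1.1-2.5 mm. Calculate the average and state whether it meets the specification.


Sum = 11.19
Average = 11.19 / 5 = 2.24 mm
Specification range: 1.1 to 2.5 mm
Within spec: Yes


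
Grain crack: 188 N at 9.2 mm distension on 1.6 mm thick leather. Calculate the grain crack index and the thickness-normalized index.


Crack index = 188 / 9.2 = 20.4 N/mm
Normalized = 20.4 / 1.6 = 12.8 N/mm per mm


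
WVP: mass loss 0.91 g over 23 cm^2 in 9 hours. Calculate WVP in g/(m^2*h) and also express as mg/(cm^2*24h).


WVP = 0.91 / (23 x 9) x 10000 = 43.96 g/(m^2*h)
Mass loss in mg = 0.91 x 1000 = 910 mg
Per cm^2 per 24h in mg: 910 x 24 / (23 x 9) = 21840 / 207 = 105.51 mg/(cm^2*24h)


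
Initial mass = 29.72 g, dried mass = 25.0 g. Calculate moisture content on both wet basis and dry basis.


Wet basis = 15.9%
Dry basis = 18.9%


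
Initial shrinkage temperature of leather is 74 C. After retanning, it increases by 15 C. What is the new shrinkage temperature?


89 C

New Ts = 74 + 15 = 89 C


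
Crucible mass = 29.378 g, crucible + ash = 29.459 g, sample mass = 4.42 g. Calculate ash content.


Ash mass = 0.081 g
Ash content = 1.83%

Ash mass = 29.459 - 29.378 = 0.081 g
Ash% = 0.081 / 4.42 x 100 = 1.83%


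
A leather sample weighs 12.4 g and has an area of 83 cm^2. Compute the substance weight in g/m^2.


1494.0 g/m^2


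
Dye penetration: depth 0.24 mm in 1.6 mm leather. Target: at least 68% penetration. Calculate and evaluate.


Penetration = 0.24 / 1.6 x 100 = 15.0%
Target: 68%
Meets target: No


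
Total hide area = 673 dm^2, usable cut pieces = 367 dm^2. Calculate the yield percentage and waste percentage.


Yield = 367 / 673 x 100 = 54.5%
Waste = 673 - 367 = 306 dm^2
Waste% = 100 - 54.5 = 45.5%


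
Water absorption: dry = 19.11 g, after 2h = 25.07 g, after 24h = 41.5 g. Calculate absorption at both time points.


2h absorption = 31.2%
24h absorption = 117.2%

WA (2h) = (25.07 - 19.11) / 19.11 x 100 = 31.2%
WA (24h) = (41.5 - 19.11) / 19.11 x 100 = 117.2%


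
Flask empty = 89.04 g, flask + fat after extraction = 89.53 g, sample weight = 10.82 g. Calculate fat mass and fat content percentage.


Fat mass = 89.53 - 89.04 = 0.49 g
Fat% = 0.49 / 10.82 x 100 = 4.5%


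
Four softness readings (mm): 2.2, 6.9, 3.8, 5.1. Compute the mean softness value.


Sum = 2.2 + 6.9 + 3.8 + 5.1
Mean = 18.0 / 4 = 4.50 mm


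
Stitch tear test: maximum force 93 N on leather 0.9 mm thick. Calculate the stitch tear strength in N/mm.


103.3 N/mm

Stitch tear strength = force / thickness
STS = 93 / 0.9 = 103.3 N/mm


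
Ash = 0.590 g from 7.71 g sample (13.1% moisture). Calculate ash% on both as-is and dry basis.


As-is ash% = 0.590 / 7.71 x 100 = 7.65%
Dry mass = 7.71 x (100 - 13.1) / 100 = 6.69999 g
Dry-basis ash% = 0.590 / 6.69999 x 100 = 8.81%


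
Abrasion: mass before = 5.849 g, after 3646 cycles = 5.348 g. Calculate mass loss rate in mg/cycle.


Mass loss = 5.849 - 5.348 = 0.501 g
Rate = 0.501 / 3646 x 1000 = 0.137 mg/cycle


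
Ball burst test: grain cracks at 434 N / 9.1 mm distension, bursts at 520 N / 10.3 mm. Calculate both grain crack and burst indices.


Crack index = 434 / 9.1 = 47.7 N/mm
Burst index = 520 / 10.3 = 50.5 N/mm


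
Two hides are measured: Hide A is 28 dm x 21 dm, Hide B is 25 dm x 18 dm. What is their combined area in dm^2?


1038 dm^2


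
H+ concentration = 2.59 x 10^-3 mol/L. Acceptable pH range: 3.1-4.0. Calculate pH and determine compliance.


pH = -log10(2.59 x 10^-3) = 2.59
Range: 3.1 to 4.0
Compliant: No


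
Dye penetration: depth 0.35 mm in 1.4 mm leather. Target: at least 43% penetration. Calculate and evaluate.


Penetration = 25.0%
Meets target: No

Penetration = 0.35 / 1.4 x 100 = 25.0%
Target: 43%
Meets target: No


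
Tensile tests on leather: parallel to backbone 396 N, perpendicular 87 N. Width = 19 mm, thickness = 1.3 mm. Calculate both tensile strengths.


Parallel = 16.03 N/mm^2
Perpendicular = 3.52 N/mm^2


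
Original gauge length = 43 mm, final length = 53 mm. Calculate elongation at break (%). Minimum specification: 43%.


Extension = 53 - 43 = 10 mm
Elongation = 10 / 43 x 100 = 23.3%
Minimum required: 43%
Meets specification: No


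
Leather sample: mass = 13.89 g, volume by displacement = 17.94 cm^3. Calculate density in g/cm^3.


0.774 g/cm^3

Density = mass / volume
Density = 13.89 / 17.94 = 0.774 g/cm^3


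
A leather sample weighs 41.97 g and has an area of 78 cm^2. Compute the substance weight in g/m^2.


5380.8 g/m^2


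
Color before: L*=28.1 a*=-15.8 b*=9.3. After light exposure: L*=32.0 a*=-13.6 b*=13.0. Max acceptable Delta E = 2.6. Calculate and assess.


Delta E = 5.81
Passes: No


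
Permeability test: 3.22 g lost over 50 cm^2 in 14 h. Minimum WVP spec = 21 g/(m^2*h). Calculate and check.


WVP = 3.22 / (50 x 14) x 10000 = 46.00 g/(m^2*h)
Minimum: 21 g/(m^2*h)
Meets spec: Yes


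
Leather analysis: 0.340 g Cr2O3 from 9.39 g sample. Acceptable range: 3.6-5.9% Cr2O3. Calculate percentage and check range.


Cr2O3 = 3.62%
Within range: Yes

Cr2O3% = 0.340 / 9.39 x 100 = 3.62%
Acceptable range: 3.6 to 5.9%
Within range: Yes


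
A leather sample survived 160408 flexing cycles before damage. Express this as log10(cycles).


log10(160408) = 5.21


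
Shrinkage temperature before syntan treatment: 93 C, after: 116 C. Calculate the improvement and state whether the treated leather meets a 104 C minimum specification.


Improvement = 23 C
Meets 104 C spec: Yes

Improvement = 116 - 93 = 23 C
Spec check: 116 C >= 104 C? Yes


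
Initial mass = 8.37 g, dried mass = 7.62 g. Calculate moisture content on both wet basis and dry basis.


Wet basis = 9.0%
Dry basis = 9.8%

Moisture lost = 8.37 - 7.62 = 0.75 g
Wet basis MC = 0.75 / 8.37 x 100 = 9.0%
Dry basis MC = 0.75 / 7.62 x 100 = 9.8%


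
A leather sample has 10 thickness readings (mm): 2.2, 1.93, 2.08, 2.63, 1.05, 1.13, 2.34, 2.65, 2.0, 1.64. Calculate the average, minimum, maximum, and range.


Average = 1.97 mm
Min = 1.05 mm
Max = 2.65 mm
Range = 1.60 mm

Sum = 19.65
Average = 19.65 / 10 = 1.97 mm
Minimum = 1.05 mm
Maximum = 2.65 mm
Range = 2.65 - 1.05 = 1.60 mm


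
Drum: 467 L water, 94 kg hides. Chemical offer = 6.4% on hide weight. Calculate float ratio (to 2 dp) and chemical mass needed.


Float ratio = 467 / 94 = 4.97
Chemical = 94 x 6.4 / 100 = 6.016 kg


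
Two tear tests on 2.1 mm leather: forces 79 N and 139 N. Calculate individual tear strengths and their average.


Tear 1 = 79 / 2.1 = 37.6 N/mm
Tear 2 = 139 / 2.1 = 66.2 N/mm
Average = (37.6 + 66.2) / 2 = 51.9 N/mm


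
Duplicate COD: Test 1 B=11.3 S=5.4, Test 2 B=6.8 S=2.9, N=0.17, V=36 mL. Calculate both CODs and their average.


COD1 = (11.3 - 5.4) x 0.17 x 8000 / 36 = 222.9 mg/L
COD2 = (6.8 - 2.9) x 0.17 x 8000 / 36 = 147.3 mg/L
Average = (222.9 + 147.3) / 2 = 185.1 mg/L


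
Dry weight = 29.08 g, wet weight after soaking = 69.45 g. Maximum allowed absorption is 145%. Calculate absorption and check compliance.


WA = (69.45 - 29.08) / 29.08 x 100 = 138.8%
Maximum allowed: 145%
Compliant: Yes


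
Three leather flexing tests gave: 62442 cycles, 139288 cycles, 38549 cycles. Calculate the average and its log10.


Average = (62442 + 139288 + 38549) / 3 = 80093 cycles
log10(80093) = 4.90


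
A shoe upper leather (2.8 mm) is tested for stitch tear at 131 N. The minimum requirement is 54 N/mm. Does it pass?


STS = 131 / 2.8 = 46.8 N/mm
Minimum required: 54 N/mm
Passes: No


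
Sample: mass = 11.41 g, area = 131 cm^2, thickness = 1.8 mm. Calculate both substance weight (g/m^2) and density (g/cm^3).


Substance weight = 871.0 g/m^2
Density = 0.484 g/cm^3

SW = 11.41 / 131 x 10000 = 871.0 g/m^2
Volume = 131 x 1.8 / 10 = 23.58 cm^3
Density = 11.41 / 23.58 = 0.484 g/cm^3


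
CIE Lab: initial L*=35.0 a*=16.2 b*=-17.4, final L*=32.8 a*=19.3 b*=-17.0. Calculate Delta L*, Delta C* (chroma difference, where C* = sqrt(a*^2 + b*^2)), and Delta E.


Delta L* = -2.2
Delta C* = 1.95
Delta E = 3.82

Delta L* = 32.8 - 35.0 = -2.2
C1* = sqrt((16.2)^2 + (-17.4)^2) = 23.774
C2* = sqrt((19.3)^2 + (-17.0)^2) = 25.719
Delta C* = 25.719 - 23.774 = 1.95
Delta E = sqrt((-2.2)^2 + (3.1)^2 + (0.4)^2) = 3.82


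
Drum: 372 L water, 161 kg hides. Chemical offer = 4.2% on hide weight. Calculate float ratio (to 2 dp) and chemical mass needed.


Float ratio = 2.31
Chemical needed = 6.762 kg


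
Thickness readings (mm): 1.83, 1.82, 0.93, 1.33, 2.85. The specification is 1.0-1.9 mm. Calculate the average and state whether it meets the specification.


Sum = 8.76
Average = 8.76 / 5 = 1.75 mm
Specification range: 1.0 to 1.9 mm
Within spec: Yes


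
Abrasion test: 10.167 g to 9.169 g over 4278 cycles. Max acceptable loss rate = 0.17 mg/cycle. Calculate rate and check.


Rate = 0.233 mg/cycle
Passes: No

Loss = 10.167 - 9.169 = 0.998 g
Rate = 0.998 g / 4278 cycles x 1000 = 0.233 mg/cycle
Max = 0.17 mg/cycle
Passes: No


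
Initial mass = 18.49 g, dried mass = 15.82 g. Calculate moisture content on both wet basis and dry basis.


Wet basis = 14.4%
Dry basis = 16.9%

Moisture lost = 18.49 - 15.82 = 2.67 g
Wet basis MC = 2.67 / 18.49 x 100 = 14.4%
Dry basis MC = 2.67 / 15.82 x 100 = 16.9%


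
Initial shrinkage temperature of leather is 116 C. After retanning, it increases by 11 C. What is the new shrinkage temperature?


New Ts = 116 + 11 = 127 C


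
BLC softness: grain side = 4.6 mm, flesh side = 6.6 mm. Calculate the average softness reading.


5.60 mm

Average = (4.6 + 6.6) / 2
Average = 5.60 mm


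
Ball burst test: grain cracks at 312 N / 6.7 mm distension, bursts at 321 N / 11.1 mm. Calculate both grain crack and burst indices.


Crack index = 312 / 6.7 = 46.6 N/mm
Burst index = 321 / 11.1 = 28.9 N/mm


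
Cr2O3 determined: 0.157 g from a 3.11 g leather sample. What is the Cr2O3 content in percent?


5.05%

Cr2O3% = 0.157 / 3.11 x 100
Cr2O3% = 5.05%


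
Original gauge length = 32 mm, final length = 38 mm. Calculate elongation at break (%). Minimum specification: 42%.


Extension = 38 - 32 = 6 mm
Elongation = 6 / 32 x 100 = 18.8%
Minimum required: 42%
Meets specification: No


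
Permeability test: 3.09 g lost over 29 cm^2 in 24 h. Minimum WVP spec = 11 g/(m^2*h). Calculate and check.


WVP = 44.40 g/(m^2*h)
Meets specification: Yes

WVP = 3.09 / (29 x 24) x 10000 = 44.40 g/(m^2*h)
Minimum: 11 g/(m^2*h)
Meets spec: Yes


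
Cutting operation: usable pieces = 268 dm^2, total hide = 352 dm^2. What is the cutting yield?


76.1%


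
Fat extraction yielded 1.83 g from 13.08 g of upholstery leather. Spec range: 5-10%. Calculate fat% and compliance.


Fat% = 1.83 / 13.08 x 100 = 14.0%
Spec range: 5-10%
Compliant: No


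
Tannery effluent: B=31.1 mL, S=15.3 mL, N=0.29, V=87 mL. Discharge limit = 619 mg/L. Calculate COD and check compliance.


COD = (31.1 - 15.3) x 0.29 x 8000 / 87 = 421.3 mg/L
Limit: 619 mg/L
Compliant: Yes


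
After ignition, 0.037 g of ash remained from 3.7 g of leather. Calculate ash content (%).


Ash% = 0.037 / 3.7 x 100
Ash% = 1.00%


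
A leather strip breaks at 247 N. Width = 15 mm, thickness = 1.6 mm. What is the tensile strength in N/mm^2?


Cross-sectional area = 15 x 1.6 = 24.0 mm^2
Tensile strength = 247 / 24.0 = 10.29 N/mm^2


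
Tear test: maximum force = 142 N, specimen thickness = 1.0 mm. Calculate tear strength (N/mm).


Tear strength = force / thickness
Tear = 142 / 1.0 = 142.0 N/mm


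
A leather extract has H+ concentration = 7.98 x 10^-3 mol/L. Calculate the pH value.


pH = 2.10


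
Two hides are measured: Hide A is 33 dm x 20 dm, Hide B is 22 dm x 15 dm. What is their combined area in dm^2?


Hide A area = 33 x 20 = 660 dm^2
Hide B area = 22 x 15 = 330 dm^2
Total = 660 + 330 = 990 dm^2


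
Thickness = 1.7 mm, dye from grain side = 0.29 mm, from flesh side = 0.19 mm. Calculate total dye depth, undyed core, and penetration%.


Total dyed = 0.48 mm
Undyed core = 1.22 mm
Penetration = 28.2%

Total dyed = 0.29 + 0.19 = 0.48 mm
Undyed core = 1.7 - 0.48 = 1.22 mm
Penetration = 0.48 / 1.7 x 100 = 28.2%


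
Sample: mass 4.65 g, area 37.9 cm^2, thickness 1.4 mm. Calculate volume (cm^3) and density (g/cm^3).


Thickness in cm = 1.4 / 10 = 0.14 cm
Volume = 37.9 x 0.14 = 5.306 cm^3
Density = 4.65 / 5.306 = 0.876 g/cm^3


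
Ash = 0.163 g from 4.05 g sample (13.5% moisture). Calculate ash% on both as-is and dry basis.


As-is ash% = 0.163 / 4.05 x 100 = 4.02%
Dry mass = 4.05 x (100 - 13.5) / 100 = 3.50325 g
Dry-basis ash% = 0.163 / 3.50325 x 100 = 4.65%


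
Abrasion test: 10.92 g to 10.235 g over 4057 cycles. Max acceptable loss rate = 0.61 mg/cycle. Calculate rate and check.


Rate = 0.169 mg/cycle
Passes: Yes

Loss = 10.92 - 10.235 = 0.685 g
Rate = 0.685 g / 4057 cycles x 1000 = 0.169 mg/cycle
Max = 0.61 mg/cycle
Passes: Yes


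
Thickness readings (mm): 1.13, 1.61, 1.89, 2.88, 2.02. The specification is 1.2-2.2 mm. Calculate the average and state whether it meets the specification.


Sum = 9.53
Average = 9.53 / 5 = 1.91 mm
Specification range: 1.2 to 2.2 mm
Within spec: Yes


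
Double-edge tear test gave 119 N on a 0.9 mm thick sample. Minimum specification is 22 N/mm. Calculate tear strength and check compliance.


Tear strength = 132.2 N/mm
Compliant: Yes


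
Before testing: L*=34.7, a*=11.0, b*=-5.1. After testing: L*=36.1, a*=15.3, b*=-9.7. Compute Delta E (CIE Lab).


Delta E = 6.45

dL = 36.1 - 34.7 = 1.4
da = 15.3 - 11.0 = 4.3
db = -9.7 - (-5.1) = -4.6
dE = sqrt((1.4)^2 + (4.3)^2 + (-4.6)^2) = 6.45


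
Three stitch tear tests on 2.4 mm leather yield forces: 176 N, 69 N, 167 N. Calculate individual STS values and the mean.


STS1 = 176 / 2.4 = 73.3 N/mm
STS2 = 69 / 2.4 = 28.8 N/mm
STS3 = 167 / 2.4 = 69.6 N/mm
Mean = (73.3 + 28.8 + 69.6) / 3 = 57.2 N/mm


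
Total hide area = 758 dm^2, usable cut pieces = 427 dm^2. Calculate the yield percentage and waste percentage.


Yield = 427 / 758 x 100 = 56.3%
Waste = 758 - 427 = 331 dm^2
Waste% = 100 - 56.3 = 43.7%


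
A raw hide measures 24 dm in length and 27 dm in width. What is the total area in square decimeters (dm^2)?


648 dm^2


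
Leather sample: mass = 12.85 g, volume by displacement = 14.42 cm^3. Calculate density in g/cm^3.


Density = mass / volume
Density = 12.85 / 14.42 = 0.891 g/cm^3


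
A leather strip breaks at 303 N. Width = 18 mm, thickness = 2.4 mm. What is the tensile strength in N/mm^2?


7.01 N/mm^2


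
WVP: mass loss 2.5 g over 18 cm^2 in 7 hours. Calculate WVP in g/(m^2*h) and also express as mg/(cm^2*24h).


WVP = 2.5 / (18 x 7) x 10000 = 198.41 g/(m^2*h)
Mass loss in mg = 2.5 x 1000 = 2500 mg
Per cm^2 per 24h in mg: 2500 x 24 / (18 x 7) = 60000 / 126 = 476.19 mg/(cm^2*24h)


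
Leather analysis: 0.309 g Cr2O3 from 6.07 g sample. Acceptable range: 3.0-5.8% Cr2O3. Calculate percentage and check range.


Cr2O3% = 0.309 / 6.07 x 100 = 5.09%
Acceptable range: 3.0 to 5.8%
Within range: Yes


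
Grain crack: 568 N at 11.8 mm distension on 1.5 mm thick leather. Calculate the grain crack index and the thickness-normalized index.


Crack index = 568 / 11.8 = 48.1 N/mm
Normalized = 48.1 / 1.5 = 32.1 N/mm per mm


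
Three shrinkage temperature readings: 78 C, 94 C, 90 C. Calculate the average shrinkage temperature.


Average = (78 + 94 + 90) / 3
Average = 262 / 3 = 87.3 C


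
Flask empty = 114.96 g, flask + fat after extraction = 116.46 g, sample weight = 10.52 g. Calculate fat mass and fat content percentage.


Fat mass = 116.46 - 114.96 = 1.50 g
Fat% = 1.50 / 10.52 x 100 = 14.3%


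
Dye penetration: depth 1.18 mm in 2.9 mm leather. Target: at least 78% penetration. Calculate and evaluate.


Penetration = 1.18 / 2.9 x 100 = 40.7%
Target: 78%
Meets target: No


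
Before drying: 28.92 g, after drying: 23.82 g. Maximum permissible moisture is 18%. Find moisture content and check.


MC = (28.92 - 23.82) / 28.92 x 100 = 17.6%
Maximum: 18%
Acceptable: Yes


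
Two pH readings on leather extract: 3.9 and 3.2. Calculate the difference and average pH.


Difference = |3.9 - 3.2| = 0.7
Average = (3.9 + 3.2) / 2 = 3.55


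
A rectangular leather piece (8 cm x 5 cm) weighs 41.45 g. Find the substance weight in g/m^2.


Area = 8 x 5 = 40 cm^2
SW = 41.45 / 40 x 10000 = 10362.5 g/m^2
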